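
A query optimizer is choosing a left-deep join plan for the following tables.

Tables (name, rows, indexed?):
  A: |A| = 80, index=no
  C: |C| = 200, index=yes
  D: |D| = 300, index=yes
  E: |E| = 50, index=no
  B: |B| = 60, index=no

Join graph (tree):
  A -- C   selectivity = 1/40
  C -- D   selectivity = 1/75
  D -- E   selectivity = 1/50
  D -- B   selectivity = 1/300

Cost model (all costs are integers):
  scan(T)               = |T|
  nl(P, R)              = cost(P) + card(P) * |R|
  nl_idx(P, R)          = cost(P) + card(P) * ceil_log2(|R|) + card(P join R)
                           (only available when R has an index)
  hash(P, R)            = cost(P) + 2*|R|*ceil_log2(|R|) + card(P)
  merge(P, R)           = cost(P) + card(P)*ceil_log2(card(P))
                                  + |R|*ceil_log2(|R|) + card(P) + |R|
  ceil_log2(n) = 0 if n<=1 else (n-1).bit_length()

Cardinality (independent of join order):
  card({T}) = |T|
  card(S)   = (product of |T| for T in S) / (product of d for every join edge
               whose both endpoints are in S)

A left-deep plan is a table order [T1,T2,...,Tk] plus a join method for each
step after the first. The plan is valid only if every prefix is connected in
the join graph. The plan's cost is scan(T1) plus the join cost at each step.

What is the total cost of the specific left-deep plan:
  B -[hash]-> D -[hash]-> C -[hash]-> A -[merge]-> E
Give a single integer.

13610

step 1: scan B: cost=60, card=60
step 2: join D via hash
    card(P join D) = 60*300/(300) = 60
    cost = 60 + 2*300*9 + 60 = 5520
step 3: join C via hash
    card(P join C) = 60*200/(75) = 160
    cost = 5520 + 2*200*8 + 60 = 8780
step 4: join A via hash
    card(P join A) = 160*80/(40) = 320
    cost = 8780 + 2*80*7 + 160 = 10060
step 5: join E via merge
    card(P join E) = 320*50/(50) = 320
    cost = 10060 + 320*9 + 50*6 + 320 + 50 = 13610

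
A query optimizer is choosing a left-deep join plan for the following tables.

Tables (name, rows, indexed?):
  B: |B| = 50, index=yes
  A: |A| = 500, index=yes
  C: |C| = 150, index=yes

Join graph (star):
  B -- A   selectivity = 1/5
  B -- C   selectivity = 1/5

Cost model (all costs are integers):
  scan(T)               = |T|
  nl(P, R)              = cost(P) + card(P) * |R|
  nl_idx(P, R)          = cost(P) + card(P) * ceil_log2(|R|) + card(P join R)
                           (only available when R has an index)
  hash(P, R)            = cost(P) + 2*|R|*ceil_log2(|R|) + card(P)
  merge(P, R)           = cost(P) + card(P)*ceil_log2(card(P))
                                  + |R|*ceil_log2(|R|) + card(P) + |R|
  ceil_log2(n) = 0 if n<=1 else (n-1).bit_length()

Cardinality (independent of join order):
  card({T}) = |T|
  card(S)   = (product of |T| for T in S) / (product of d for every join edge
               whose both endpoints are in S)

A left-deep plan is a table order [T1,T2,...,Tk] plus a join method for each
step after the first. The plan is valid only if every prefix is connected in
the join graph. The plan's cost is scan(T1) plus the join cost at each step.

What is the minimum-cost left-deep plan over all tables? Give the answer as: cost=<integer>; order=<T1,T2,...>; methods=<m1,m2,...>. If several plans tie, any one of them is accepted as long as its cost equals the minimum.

cost=9000; order=A,B,C; methods=hash,hash

Selinger DP (subsets sized 1..n):
  {B}: scan cost=50, card=50
  {A}: scan cost=500, card=500
  {C}: scan cost=150, card=150
  {AB}: card=5000; try (B,hash)→1600, (A,merge)→5400, (A,nl_idx)→5500, (B,merge)→5850, (B,nl_idx)→8500, (A,hash)→9100 …(+2); best=1600 via (B,hash)
  {BC}: card=1500; try (B,hash)→900, (C,merge)→1750, (B,merge)→1850, (C,nl_idx)→1950, (C,hash)→2500, (B,nl_idx)→2550 …(+2); best=900 via (B,hash)
  {ABC}: card=150000; try (C,hash)→9000, (A,hash)→11400, (A,merge)→23900, (C,merge)→72950, (A,nl_idx)→164400, (C,nl_idx)→191600 …(+2); best=9000 via (C,hash)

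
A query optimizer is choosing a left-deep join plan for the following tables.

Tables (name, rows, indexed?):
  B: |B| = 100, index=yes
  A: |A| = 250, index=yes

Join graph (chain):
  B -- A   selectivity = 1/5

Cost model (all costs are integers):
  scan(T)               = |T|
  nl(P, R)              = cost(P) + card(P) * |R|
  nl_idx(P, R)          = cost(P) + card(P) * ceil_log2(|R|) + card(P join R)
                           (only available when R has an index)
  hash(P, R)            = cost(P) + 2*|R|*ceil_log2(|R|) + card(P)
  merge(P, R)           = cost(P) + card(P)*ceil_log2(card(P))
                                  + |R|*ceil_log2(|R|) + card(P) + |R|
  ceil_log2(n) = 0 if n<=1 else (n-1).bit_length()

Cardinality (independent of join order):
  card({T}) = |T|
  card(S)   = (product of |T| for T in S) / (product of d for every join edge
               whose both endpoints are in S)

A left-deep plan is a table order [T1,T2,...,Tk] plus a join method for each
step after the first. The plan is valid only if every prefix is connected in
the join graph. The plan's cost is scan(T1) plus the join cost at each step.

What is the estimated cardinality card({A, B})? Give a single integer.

5000

Tables in S: A(250), B(100)
Edges inside S: B-A(d=5)
numerator = 250 * 100 = 25000
denominator = 5 = 5
card(S) = 25000 / 5 = 5000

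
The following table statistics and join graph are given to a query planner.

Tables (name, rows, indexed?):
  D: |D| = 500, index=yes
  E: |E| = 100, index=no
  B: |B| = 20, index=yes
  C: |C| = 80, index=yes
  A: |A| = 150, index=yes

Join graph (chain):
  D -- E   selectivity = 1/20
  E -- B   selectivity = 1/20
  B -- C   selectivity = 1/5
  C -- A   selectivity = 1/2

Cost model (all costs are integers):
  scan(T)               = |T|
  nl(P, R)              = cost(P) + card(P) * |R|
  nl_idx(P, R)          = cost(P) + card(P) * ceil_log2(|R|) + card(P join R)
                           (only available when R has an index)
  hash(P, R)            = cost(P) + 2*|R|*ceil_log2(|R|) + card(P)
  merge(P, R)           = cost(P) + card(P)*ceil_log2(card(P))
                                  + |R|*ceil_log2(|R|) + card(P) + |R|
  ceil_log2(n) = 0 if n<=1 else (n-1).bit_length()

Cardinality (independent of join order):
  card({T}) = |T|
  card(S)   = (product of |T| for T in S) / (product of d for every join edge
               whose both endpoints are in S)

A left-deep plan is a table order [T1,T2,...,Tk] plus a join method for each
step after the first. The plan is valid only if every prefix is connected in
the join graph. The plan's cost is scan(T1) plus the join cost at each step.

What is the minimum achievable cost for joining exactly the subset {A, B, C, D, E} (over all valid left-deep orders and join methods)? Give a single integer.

49820

Selinger DP over subsets of {A,B,C,D,E}:
  {D}: scan cost=500, card=500
  {E}: scan cost=100, card=100
  {B}: scan cost=20, card=20
  {C}: scan cost=80, card=80
  {A}: scan cost=150, card=150
  {DE}: card=2500; try (E,hash)→2400, (D,nl_idx)→3500, (D,merge)→5900, (E,merge)→6300, (D,hash)→9200, (D,nl)→50100 …(+1); best=2400 via (E,hash)
  {BE}: card=100; try (B,hash)→400, (B,nl_idx)→700, (E,merge)→940, (B,merge)→1020, (E,hash)→1440, (E,nl)→2020 …(+1); best=400 via (B,hash)
  {BC}: card=320; try (B,hash)→360, (C,nl_idx)→480, (C,merge)→780, (B,nl_idx)→800, (B,merge)→840, (C,hash)→1160 …(+2); best=360 via (B,hash)
  {AC}: card=6000; try (C,hash)→1420, (A,merge)→2070, (C,merge)→2140, (A,hash)→2560, (A,nl_idx)→6720, (C,nl_idx)→7200 …(+2); best=1420 via (C,hash)
  {BDE}: card=2500; try (D,nl_idx)→3800, (B,hash)→5100, (D,merge)→6200, (D,hash)→9500, (B,nl_idx)→17400, (B,merge)→35020 …(+2); best=3800 via (D,nl_idx)
  {BCE}: card=1600; try (C,hash)→1620, (C,merge)→1840, (E,hash)→2080, (C,nl_idx)→2700, (E,merge)→4360, (C,nl)→8400 …(+1); best=1620 via (C,hash)
  {ABC}: card=24000; try (A,hash)→3080, (A,merge)→4910, (B,hash)→7620, (A,nl_idx)→26920, (A,nl)→48360, (B,nl_idx)→55420 …(+2); best=3080 via (A,hash)
  {BCDE}: card=40000; try (C,hash)→7420, (D,hash)→12220, (D,merge)→25820, (C,merge)→36940, (D,nl_idx)→56020, (C,nl_idx)→61300 …(+2); best=7420 via (C,hash)
  {ABCE}: card=120000; try (A,hash)→5620, (A,merge)→22170, (E,hash)→28480, (A,nl_idx)→134420, (A,nl)→241620, (E,merge)→387880 …(+1); best=5620 via (A,hash)
  {ABCDE}: card=3000000; try (A,hash)→49820, (D,hash)→134620, (A,merge)→688770, (D,merge)→2170620, (A,nl_idx)→3327420, (D,nl_idx)→4085620 …(+2); best=49820 via (A,hash)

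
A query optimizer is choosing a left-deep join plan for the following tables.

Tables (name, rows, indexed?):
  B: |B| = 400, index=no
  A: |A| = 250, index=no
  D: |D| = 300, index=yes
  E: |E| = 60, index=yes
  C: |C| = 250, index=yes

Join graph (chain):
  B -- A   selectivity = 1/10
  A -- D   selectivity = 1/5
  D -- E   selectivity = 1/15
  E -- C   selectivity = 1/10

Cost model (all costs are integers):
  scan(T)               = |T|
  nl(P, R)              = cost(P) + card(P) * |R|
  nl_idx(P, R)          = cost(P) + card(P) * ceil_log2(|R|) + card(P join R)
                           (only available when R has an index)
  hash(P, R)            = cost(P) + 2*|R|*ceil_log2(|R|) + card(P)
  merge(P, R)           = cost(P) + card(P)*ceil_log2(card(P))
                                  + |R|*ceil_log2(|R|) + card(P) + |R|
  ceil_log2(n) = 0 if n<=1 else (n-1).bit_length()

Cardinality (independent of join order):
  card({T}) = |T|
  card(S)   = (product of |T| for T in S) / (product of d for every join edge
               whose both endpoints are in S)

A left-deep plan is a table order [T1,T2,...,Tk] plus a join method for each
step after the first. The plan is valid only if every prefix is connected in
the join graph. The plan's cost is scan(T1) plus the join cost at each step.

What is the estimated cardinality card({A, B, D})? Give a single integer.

Tables in S: A(250), B(400), D(300)
Edges inside S: B-A(d=10), A-D(d=5)
numerator = 250 * 400 * 300 = 30000000
denominator = 10 * 5 = 50
card(S) = 30000000 / 50 = 600000

600000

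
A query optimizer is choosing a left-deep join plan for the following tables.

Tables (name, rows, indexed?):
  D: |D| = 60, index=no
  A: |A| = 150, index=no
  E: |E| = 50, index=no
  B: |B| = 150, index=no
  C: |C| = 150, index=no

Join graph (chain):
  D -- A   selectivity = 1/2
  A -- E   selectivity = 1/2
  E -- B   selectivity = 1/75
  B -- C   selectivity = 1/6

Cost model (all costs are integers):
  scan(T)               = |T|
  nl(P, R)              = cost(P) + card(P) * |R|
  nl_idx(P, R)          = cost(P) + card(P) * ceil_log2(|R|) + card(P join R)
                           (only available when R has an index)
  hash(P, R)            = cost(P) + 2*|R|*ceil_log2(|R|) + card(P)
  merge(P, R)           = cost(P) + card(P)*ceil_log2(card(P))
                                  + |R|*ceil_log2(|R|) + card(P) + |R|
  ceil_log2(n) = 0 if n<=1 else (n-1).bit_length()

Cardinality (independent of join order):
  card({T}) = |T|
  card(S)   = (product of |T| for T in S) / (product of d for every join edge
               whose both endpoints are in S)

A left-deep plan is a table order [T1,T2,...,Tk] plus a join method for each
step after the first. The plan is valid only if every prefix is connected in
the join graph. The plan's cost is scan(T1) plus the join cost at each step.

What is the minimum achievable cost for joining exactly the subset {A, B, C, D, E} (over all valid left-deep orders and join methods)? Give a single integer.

Selinger DP over subsets of {A,B,C,D,E}:
  {D}: scan cost=60, card=60
  {A}: scan cost=150, card=150
  {E}: scan cost=50, card=50
  {B}: scan cost=150, card=150
  {C}: scan cost=150, card=150
  {AD}: card=4500; try (D,hash)→1020, (A,merge)→1830, (D,merge)→1920, (A,hash)→2520, (A,nl)→9060, (D,nl)→9150; best=1020 via (D,hash)
  {AE}: card=3750; try (E,hash)→900, (A,merge)→1750, (E,merge)→1850, (A,hash)→2500, (A,nl)→7550, (E,nl)→7650; best=900 via (E,hash)
  {BE}: card=100; try (E,hash)→900, (B,merge)→1750, (E,merge)→1850, (B,hash)→2500, (B,nl)→7550, (E,nl)→7650; best=900 via (E,hash)
  {BC}: card=3750; try (C,hash)→2700, (B,hash)→2700, (C,merge)→2850, (B,merge)→2850, (C,nl)→22650, (B,nl)→22650; best=2700 via (C,hash)
  {ADE}: card=112500; try (D,hash)→5370, (E,hash)→6120, (D,merge)→50070, (E,merge)→64370, (D,nl)→225900, (E,nl)→226020; best=5370 via (D,hash)
  {ABE}: card=7500; try (A,merge)→3050, (A,hash)→3400, (B,hash)→7050, (A,nl)→15900, (B,merge)→51000, (B,nl)→563400; best=3050 via (A,merge)
  {BCE}: card=2500; try (C,merge)→3050, (C,hash)→3400, (E,hash)→7050, (C,nl)→15900, (E,merge)→51800, (E,nl)→190200; best=3050 via (C,merge)
  {ABDE}: card=225000; try (D,hash)→11270, (D,merge)→108470, (B,hash)→120270, (D,nl)→453050, (B,merge)→2031720, (B,nl)→16880370; best=11270 via (D,hash)
  {ABCE}: card=187500; try (A,hash)→7950, (C,hash)→12950, (A,merge)→36900, (C,merge)→109400, (A,nl)→378050, (C,nl)→1128050; best=7950 via (A,hash)
  {ABCDE}: card=5625000; try (D,hash)→196170, (C,hash)→238670, (D,merge)→3570870, (C,merge)→4287620, (D,nl)→11257950, (C,nl)→33761270; best=196170 via (D,hash)

196170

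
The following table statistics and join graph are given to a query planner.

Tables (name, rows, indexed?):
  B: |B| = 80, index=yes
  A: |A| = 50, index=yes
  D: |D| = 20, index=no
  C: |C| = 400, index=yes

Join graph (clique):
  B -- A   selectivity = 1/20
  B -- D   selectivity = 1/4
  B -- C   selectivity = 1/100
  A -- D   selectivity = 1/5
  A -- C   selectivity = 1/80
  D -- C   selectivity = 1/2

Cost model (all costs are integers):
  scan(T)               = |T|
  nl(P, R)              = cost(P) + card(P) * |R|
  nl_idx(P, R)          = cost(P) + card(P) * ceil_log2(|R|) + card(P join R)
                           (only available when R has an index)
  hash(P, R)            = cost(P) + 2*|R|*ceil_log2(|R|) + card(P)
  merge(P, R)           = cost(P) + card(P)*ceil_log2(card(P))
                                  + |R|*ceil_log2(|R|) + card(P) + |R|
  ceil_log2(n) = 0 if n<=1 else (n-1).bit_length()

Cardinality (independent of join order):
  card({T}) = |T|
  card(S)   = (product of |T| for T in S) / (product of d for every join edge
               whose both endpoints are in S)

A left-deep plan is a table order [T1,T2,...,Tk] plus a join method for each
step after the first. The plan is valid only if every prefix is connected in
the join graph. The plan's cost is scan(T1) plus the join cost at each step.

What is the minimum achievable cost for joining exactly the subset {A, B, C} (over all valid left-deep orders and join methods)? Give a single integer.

2040

Selinger DP over subsets of {A,B,C}:
  {B}: scan cost=80, card=80
  {A}: scan cost=50, card=50
  {C}: scan cost=400, card=400
  {AB}: card=200; try (B,nl_idx)→600, (A,hash)→760, (A,nl_idx)→760, (B,merge)→1040, (A,merge)→1070, (B,hash)→1220 …(+2); best=600 via (B,nl_idx)
  {BC}: card=320; try (C,nl_idx)→1120, (B,hash)→1920, (B,nl_idx)→3520, (C,merge)→4720, (B,merge)→5040, (C,hash)→7360 …(+2); best=1120 via (C,nl_idx)
  {AC}: card=250; try (C,nl_idx)→750, (A,hash)→1400, (A,nl_idx)→3050, (C,merge)→4400, (A,merge)→4750, (C,hash)→7300 …(+2); best=750 via (C,nl_idx)
  {ABC}: card=10; try (A,hash)→2040, (B,hash)→2120, (C,nl_idx)→2410, (B,nl_idx)→2510, (A,nl_idx)→3050, (B,merge)→3640 …(+6); best=2040 via (A,hash)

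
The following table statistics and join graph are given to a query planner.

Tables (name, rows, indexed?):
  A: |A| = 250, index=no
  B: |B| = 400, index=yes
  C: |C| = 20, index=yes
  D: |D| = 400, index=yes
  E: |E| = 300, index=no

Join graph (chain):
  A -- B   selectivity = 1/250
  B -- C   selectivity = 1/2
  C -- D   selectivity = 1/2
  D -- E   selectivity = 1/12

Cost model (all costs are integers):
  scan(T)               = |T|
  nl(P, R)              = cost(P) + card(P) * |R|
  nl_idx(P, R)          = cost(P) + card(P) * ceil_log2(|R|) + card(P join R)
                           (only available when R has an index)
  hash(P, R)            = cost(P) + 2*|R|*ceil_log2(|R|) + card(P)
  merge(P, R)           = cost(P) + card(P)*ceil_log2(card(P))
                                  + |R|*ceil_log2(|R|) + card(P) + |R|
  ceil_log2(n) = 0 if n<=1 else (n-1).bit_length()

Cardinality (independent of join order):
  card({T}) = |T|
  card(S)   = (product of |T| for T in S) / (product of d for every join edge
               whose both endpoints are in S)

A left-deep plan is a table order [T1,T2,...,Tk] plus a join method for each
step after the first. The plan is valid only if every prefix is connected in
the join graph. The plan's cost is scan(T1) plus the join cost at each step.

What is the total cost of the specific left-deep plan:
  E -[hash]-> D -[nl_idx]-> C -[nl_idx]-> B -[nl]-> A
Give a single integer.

step 1: scan E: cost=300, card=300
step 2: join D via hash
    card(P join D) = 300*400/(12) = 10000
    cost = 300 + 2*400*9 + 300 = 7800
step 3: join C via nl_idx
    card(P join C) = 10000*20/(2) = 100000
    cost = 7800 + 10000*5 + 100000 = 157800
step 4: join B via nl_idx
    card(P join B) = 100000*400/(2) = 20000000
    cost = 157800 + 100000*9 + 20000000 = 21057800
step 5: join A via nl
    card(P join A) = 20000000*250/(250) = 20000000
    cost = 21057800 + 20000000*250 = 5021057800

5021057800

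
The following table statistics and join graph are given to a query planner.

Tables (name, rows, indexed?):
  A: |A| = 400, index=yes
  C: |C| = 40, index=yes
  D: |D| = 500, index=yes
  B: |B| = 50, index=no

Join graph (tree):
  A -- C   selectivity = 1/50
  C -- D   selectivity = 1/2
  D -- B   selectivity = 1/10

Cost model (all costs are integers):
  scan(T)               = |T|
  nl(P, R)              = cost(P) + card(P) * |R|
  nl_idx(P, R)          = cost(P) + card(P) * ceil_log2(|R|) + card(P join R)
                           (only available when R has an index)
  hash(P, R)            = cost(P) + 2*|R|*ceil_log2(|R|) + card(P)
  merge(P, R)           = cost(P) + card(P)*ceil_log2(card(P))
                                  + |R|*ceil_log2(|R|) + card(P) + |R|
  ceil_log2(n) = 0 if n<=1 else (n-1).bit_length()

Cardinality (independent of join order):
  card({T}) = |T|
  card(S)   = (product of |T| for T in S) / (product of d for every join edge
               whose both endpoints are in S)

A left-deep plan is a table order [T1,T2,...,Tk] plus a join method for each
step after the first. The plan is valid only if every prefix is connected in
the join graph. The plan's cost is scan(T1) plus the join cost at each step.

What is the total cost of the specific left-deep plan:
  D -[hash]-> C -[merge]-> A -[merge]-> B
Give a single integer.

1595830

step 1: scan D: cost=500, card=500
step 2: join C via hash
    card(P join C) = 500*40/(2) = 10000
    cost = 500 + 2*40*6 + 500 = 1480
step 3: join A via merge
    card(P join A) = 10000*400/(50) = 80000
    cost = 1480 + 10000*14 + 400*9 + 10000 + 400 = 155480
step 4: join B via merge
    card(P join B) = 80000*50/(10) = 400000
    cost = 155480 + 80000*17 + 50*6 + 80000 + 50 = 1595830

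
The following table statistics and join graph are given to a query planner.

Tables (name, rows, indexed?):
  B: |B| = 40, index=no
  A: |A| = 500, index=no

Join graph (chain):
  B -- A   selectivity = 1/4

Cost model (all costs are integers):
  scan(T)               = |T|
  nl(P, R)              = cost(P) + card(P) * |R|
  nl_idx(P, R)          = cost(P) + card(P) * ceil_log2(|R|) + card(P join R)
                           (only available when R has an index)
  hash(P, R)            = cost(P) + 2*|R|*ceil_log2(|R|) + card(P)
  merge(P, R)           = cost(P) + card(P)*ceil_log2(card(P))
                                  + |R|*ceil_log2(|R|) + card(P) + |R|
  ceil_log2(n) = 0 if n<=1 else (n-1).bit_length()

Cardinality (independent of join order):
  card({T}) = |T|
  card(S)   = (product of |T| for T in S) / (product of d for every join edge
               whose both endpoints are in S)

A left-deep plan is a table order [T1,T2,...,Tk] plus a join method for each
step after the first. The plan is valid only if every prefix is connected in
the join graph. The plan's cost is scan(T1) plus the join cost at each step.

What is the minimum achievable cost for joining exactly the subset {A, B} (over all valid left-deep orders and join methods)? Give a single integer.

1480

Selinger DP over subsets of {A,B}:
  {B}: scan cost=40, card=40
  {A}: scan cost=500, card=500
  {AB}: card=5000; try (B,hash)→1480, (A,merge)→5320, (B,merge)→5780, (A,hash)→9080, (A,nl)→20040, (B,nl)→20500; best=1480 via (B,hash)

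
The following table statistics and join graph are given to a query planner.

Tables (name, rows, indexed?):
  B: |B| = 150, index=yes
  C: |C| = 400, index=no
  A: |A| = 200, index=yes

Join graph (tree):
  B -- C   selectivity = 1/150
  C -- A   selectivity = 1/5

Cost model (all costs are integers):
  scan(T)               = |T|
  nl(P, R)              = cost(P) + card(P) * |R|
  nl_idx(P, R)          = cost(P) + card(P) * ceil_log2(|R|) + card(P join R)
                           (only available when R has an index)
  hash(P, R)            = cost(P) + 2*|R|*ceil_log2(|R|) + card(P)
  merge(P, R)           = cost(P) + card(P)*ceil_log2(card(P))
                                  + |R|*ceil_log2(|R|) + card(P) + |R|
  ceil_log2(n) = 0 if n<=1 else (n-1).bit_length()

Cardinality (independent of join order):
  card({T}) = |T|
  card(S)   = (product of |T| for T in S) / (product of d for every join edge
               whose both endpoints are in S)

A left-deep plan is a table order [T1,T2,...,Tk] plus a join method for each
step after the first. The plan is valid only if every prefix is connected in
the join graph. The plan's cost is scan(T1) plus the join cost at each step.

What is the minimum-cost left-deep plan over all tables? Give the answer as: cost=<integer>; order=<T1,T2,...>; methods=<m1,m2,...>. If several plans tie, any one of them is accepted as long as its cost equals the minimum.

Selinger DP (subsets sized 1..n):
  {B}: scan cost=150, card=150
  {C}: scan cost=400, card=400
  {A}: scan cost=200, card=200
  {BC}: card=400; try (B,hash)→3200, (B,nl_idx)→4000, (C,merge)→5500, (B,merge)→5750, (C,hash)→7500, (C,nl)→60150 …(+1); best=3200 via (B,hash)
  {AC}: card=16000; try (A,hash)→4000, (C,merge)→6000, (A,merge)→6200, (C,hash)→7600, (A,nl_idx)→19600, (C,nl)→80200 …(+1); best=4000 via (A,hash)
  {ABC}: card=16000; try (A,hash)→6800, (A,merge)→9000, (B,hash)→22400, (A,nl_idx)→22400, (A,nl)→83200, (B,nl_idx)→148000 …(+2); best=6800 via (A,hash)

cost=6800; order=C,B,A; methods=hash,hash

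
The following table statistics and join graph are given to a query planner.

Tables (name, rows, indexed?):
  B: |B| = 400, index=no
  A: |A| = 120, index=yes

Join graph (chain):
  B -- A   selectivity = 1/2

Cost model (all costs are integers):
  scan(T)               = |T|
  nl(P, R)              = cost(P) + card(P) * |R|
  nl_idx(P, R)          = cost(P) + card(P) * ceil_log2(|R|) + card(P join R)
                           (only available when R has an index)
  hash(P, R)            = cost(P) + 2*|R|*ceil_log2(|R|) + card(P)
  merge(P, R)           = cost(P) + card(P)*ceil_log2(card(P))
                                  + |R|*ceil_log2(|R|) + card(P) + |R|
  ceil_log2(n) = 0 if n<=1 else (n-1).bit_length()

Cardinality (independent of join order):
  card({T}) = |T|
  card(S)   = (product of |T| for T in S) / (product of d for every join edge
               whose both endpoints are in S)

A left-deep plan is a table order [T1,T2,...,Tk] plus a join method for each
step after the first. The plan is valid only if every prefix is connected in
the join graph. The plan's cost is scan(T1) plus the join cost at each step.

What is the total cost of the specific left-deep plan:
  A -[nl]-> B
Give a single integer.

step 1: scan A: cost=120, card=120
step 2: join B via nl
    card(P join B) = 120*400/(2) = 24000
    cost = 120 + 120*400 = 48120

48120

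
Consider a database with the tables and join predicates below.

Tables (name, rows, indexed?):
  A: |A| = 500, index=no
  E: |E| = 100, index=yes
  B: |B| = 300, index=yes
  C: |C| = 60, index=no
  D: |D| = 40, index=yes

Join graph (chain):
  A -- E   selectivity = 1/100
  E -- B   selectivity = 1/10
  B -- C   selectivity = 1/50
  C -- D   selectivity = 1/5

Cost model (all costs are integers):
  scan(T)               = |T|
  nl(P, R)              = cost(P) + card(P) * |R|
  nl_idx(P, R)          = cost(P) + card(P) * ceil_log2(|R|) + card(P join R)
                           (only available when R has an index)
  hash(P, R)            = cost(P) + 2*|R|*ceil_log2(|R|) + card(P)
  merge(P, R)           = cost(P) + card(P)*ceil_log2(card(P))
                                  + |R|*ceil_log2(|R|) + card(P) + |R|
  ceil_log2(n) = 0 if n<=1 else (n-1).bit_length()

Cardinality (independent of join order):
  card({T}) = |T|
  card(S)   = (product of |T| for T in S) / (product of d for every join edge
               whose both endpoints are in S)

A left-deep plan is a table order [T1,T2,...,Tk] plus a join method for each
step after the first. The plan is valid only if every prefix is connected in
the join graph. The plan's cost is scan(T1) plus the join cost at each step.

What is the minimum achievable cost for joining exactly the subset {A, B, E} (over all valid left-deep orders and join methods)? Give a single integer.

8300

Selinger DP over subsets of {A,B,E}:
  {A}: scan cost=500, card=500
  {E}: scan cost=100, card=100
  {B}: scan cost=300, card=300
  {AE}: card=500; try (E,hash)→2400, (E,nl_idx)→4500, (A,merge)→5900, (E,merge)→6300, (A,hash)→9200, (A,nl)→50100 …(+1); best=2400 via (E,hash)
  {BE}: card=3000; try (E,hash)→2000, (B,merge)→3900, (B,nl_idx)→4000, (E,merge)→4100, (E,nl_idx)→5400, (B,hash)→5600 …(+2); best=2000 via (E,hash)
  {ABE}: card=15000; try (B,hash)→8300, (B,merge)→10400, (A,hash)→14000, (B,nl_idx)→21900, (A,merge)→46000, (B,nl)→152400 …(+1); best=8300 via (B,hash)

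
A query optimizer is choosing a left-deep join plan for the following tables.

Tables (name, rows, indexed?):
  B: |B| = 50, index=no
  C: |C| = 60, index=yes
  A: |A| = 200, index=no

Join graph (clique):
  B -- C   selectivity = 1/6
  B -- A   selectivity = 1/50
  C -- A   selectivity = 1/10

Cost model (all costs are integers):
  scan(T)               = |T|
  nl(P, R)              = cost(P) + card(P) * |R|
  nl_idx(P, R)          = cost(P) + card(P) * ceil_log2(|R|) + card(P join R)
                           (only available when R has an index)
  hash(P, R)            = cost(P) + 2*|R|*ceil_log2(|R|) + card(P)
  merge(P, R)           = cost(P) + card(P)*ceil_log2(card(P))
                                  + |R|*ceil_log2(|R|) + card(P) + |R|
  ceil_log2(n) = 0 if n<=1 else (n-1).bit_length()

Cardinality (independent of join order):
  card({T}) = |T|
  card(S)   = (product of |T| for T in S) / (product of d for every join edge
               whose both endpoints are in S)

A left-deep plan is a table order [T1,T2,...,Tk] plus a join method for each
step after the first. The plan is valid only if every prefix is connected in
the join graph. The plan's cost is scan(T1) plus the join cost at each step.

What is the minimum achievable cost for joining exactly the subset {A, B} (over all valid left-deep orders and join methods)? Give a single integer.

Selinger DP over subsets of {A,B}:
  {B}: scan cost=50, card=50
  {A}: scan cost=200, card=200
  {AB}: card=200; try (B,hash)→1000, (A,merge)→2200, (B,merge)→2350, (A,hash)→3300, (A,nl)→10050, (B,nl)→10200; best=1000 via (B,hash)

1000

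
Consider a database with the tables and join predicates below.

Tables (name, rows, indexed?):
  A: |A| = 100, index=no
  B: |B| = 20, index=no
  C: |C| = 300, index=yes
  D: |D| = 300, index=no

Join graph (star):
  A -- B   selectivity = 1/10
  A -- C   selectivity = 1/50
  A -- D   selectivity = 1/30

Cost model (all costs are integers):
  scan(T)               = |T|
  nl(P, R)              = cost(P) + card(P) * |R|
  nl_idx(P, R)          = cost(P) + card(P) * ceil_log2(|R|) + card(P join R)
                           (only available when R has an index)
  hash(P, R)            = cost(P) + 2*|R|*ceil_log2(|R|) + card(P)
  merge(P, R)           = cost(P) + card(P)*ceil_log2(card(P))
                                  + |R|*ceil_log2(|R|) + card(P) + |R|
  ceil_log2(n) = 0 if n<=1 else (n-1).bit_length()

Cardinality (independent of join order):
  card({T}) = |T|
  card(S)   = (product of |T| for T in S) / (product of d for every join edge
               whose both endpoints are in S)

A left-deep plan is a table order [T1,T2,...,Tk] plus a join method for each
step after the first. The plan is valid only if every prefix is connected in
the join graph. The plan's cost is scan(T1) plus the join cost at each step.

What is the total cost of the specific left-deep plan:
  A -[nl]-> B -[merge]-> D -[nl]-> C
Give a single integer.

step 1: scan A: cost=100, card=100
step 2: join B via nl
    card(P join B) = 100*20/(10) = 200
    cost = 100 + 100*20 = 2100
step 3: join D via merge
    card(P join D) = 200*300/(30) = 2000
    cost = 2100 + 200*8 + 300*9 + 200 + 300 = 6900
step 4: join C via nl
    card(P join C) = 2000*300/(50) = 12000
    cost = 6900 + 2000*300 = 606900

606900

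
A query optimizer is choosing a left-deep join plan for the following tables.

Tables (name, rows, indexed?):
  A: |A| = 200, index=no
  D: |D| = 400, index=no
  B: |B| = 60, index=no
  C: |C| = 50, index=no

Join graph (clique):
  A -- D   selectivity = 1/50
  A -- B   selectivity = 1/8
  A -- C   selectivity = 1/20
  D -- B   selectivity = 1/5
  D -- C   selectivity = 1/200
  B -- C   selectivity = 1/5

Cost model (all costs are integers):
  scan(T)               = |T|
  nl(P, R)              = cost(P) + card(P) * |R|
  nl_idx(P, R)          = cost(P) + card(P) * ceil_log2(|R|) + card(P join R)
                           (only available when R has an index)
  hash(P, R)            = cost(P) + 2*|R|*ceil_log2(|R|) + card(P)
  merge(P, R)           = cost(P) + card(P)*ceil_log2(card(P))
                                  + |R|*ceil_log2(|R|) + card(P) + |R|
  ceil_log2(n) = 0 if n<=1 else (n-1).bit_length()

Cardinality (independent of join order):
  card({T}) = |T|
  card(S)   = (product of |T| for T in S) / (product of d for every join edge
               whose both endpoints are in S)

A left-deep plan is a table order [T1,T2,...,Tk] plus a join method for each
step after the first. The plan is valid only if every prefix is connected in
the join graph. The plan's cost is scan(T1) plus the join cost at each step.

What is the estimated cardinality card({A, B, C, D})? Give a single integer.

Tables in S: A(200), B(60), C(50), D(400)
Edges inside S: A-D(d=50), A-B(d=8), A-C(d=20), D-B(d=5), D-C(d=200), B-C(d=5)
numerator = 200 * 60 * 50 * 400 = 240000000
denominator = 50 * 8 * 20 * 5 * 200 * 5 = 40000000
card(S) = 240000000 / 40000000 = 6

6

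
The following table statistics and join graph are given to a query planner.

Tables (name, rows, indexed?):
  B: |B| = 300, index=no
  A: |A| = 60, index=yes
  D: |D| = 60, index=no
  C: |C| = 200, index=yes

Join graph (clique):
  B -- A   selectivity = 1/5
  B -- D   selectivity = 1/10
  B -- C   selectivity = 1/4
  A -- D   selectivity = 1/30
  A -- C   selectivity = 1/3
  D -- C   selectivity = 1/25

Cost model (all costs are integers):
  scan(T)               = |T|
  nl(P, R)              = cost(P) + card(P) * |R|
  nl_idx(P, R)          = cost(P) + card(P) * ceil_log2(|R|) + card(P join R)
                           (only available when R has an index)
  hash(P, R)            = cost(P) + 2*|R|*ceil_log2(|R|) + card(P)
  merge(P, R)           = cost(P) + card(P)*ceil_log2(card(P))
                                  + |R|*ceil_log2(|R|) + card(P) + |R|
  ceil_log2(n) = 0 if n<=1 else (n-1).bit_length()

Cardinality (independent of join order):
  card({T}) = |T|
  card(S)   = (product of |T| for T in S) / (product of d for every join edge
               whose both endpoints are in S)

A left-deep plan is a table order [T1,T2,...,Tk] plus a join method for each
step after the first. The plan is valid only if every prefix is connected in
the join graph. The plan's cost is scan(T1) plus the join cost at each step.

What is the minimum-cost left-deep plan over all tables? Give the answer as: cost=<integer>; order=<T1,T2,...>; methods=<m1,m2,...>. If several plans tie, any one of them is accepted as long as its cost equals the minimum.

cost=7540; order=D,A,C,B; methods=nl_idx,nl_idx,hash

Selinger DP (subsets sized 1..n):
  {B}: scan cost=300, card=300
  {A}: scan cost=60, card=60
  {D}: scan cost=60, card=60
  {C}: scan cost=200, card=200
  {AB}: card=3600; try (A,hash)→1320, (B,merge)→3480, (A,merge)→3720, (B,hash)→5520, (A,nl_idx)→5700, (B,nl)→18060 …(+1); best=1320 via (A,hash)
  {BD}: card=1800; try (D,hash)→1320, (B,merge)→3480, (D,merge)→3720, (B,hash)→5520, (B,nl)→18060, (D,nl)→18300; best=1320 via (D,hash)
  {BC}: card=15000; try (C,hash)→3800, (B,merge)→5000, (C,merge)→5100, (B,hash)→5800, (C,nl_idx)→17700, (B,nl)→60200 …(+1); best=3800 via (C,hash)
  {AD}: card=120; try (A,nl_idx)→540, (D,hash)→840, (A,hash)→840, (D,merge)→900, (A,merge)→900, (D,nl)→3660 …(+1); best=540 via (A,nl_idx)
  {AC}: card=4000; try (A,hash)→1120, (C,merge)→2280, (A,merge)→2420, (C,hash)→3320, (C,nl_idx)→4540, (A,nl_idx)→5400 …(+2); best=1120 via (A,hash)
  {CD}: card=480; try (C,nl_idx)→1020, (D,hash)→1120, (C,merge)→2280, (D,merge)→2420, (C,hash)→3320, (C,nl)→12060 …(+1); best=1020 via (C,nl_idx)
  {ABD}: card=720; try (A,hash)→3840, (B,merge)→4500, (D,hash)→5640, (B,hash)→6060, (A,nl_idx)→12840, (A,merge)→23340 …(+4); best=3840 via (A,hash)
  {ABC}: card=60000; try (C,hash)→8120, (B,hash)→10520, (A,hash)→19520, (C,merge)→49920, (B,merge)→56120, (C,nl_idx)→90120 …(+5); best=8120 via (C,hash)
  {BCD}: card=3600; try (C,hash)→6320, (B,hash)→6900, (B,merge)→8820, (C,nl_idx)→19320, (D,hash)→19520, (C,merge)→24720 …(+4); best=6320 via (C,hash)
  {ACD}: card=320; try (C,nl_idx)→1820, (A,hash)→2220, (C,merge)→3300, (C,hash)→3860, (A,nl_idx)→4220, (D,hash)→5840 …(+5); best=1820 via (C,nl_idx)
  {ABCD}: card=480; try (B,hash)→7540, (C,hash)→7760, (B,merge)→8020, (C,nl_idx)→10080, (A,hash)→10640, (C,merge)→13560 …(+8); best=7540 via (B,hash)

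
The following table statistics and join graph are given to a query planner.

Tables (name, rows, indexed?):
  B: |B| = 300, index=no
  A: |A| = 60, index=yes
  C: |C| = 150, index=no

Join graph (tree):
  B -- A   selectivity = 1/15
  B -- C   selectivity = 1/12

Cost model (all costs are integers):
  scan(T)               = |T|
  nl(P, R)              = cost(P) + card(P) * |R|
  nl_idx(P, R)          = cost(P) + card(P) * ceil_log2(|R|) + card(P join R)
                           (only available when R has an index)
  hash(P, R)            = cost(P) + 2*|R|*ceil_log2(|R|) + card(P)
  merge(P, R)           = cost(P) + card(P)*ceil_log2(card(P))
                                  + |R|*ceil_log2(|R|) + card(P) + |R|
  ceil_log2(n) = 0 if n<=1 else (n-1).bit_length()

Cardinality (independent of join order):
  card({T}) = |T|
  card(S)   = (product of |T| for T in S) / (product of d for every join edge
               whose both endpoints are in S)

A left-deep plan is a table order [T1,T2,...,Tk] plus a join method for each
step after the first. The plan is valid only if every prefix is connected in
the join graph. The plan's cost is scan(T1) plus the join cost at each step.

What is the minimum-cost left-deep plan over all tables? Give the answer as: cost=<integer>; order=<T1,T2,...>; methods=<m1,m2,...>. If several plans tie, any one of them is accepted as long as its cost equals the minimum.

Selinger DP (subsets sized 1..n):
  {B}: scan cost=300, card=300
  {A}: scan cost=60, card=60
  {C}: scan cost=150, card=150
  {AB}: card=1200; try (A,hash)→1320, (A,nl_idx)→3300, (B,merge)→3480, (A,merge)→3720, (B,hash)→5520, (B,nl)→18060 …(+1); best=1320 via (A,hash)
  {BC}: card=3750; try (C,hash)→3000, (B,merge)→4500, (C,merge)→4650, (B,hash)→5700, (B,nl)→45150, (C,nl)→45300; best=3000 via (C,hash)
  {ABC}: card=15000; try (C,hash)→4920, (A,hash)→7470, (C,merge)→17070, (A,nl_idx)→40500, (A,merge)→52170, (C,nl)→181320 …(+1); best=4920 via (C,hash)

cost=4920; order=B,A,C; methods=hash,hash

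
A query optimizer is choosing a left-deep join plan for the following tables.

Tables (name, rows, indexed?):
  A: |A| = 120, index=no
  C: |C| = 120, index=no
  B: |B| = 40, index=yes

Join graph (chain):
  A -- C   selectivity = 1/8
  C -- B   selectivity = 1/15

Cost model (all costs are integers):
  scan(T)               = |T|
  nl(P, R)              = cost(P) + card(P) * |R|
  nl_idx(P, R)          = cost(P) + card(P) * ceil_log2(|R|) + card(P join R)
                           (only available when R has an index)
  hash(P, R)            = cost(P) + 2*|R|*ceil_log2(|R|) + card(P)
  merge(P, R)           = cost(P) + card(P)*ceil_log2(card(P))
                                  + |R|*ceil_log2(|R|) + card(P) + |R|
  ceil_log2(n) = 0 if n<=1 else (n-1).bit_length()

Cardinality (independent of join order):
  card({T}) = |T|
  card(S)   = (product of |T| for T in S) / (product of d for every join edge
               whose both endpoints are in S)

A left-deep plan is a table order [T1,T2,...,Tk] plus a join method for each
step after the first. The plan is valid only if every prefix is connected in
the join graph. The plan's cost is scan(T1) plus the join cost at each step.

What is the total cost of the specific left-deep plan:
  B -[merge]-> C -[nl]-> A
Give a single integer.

39680

step 1: scan B: cost=40, card=40
step 2: join C via merge
    card(P join C) = 40*120/(15) = 320
    cost = 40 + 40*6 + 120*7 + 40 + 120 = 1280
step 3: join A via nl
    card(P join A) = 320*120/(8) = 4800
    cost = 1280 + 320*120 = 39680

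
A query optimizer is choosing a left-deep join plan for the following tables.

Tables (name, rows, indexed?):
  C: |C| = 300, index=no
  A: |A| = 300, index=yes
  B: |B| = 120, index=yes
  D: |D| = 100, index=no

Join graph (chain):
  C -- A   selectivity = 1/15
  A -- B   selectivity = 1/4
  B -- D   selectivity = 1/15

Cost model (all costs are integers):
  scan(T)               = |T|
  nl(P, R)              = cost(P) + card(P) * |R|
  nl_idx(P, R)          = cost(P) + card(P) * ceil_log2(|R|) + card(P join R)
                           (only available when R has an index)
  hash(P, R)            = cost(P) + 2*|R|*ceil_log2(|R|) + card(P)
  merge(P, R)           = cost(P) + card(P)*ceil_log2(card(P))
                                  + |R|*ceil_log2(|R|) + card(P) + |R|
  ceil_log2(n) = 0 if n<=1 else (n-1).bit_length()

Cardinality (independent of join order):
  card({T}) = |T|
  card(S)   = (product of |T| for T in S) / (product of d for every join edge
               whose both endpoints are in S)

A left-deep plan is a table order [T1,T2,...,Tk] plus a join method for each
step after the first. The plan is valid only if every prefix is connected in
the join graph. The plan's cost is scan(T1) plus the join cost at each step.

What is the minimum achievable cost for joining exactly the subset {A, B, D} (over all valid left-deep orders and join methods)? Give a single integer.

Selinger DP over subsets of {A,B,D}:
  {A}: scan cost=300, card=300
  {B}: scan cost=120, card=120
  {D}: scan cost=100, card=100
  {AB}: card=9000; try (B,hash)→2280, (A,merge)→4080, (B,merge)→4260, (A,hash)→5640, (A,nl_idx)→10200, (B,nl_idx)→11400 …(+2); best=2280 via (B,hash)
  {BD}: card=800; try (B,nl_idx)→1600, (D,hash)→1640, (B,merge)→1860, (D,merge)→1880, (B,hash)→1880, (B,nl)→12100 …(+1); best=1600 via (B,nl_idx)
  {ABD}: card=60000; try (A,hash)→7800, (D,hash)→12680, (A,merge)→13400, (A,nl_idx)→68800, (D,merge)→138080, (A,nl)→241600 …(+1); best=7800 via (A,hash)

7800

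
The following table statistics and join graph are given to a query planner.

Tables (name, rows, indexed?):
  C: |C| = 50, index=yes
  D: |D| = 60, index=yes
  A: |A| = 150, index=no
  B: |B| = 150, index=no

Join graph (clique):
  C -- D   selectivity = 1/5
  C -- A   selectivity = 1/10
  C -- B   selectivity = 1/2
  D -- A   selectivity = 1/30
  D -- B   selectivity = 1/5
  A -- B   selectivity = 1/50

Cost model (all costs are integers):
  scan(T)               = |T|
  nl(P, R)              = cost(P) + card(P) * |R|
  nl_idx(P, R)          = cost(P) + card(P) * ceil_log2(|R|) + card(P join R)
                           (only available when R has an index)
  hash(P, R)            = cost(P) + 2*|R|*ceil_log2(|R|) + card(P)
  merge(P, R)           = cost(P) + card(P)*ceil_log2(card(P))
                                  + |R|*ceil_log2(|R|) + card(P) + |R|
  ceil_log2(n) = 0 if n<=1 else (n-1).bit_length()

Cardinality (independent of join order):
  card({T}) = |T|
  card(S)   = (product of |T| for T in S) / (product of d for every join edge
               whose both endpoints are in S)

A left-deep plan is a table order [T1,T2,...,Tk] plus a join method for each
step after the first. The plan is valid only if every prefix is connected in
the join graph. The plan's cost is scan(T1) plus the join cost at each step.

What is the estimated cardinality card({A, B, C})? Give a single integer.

1125

Tables in S: A(150), B(150), C(50)
Edges inside S: C-A(d=10), C-B(d=2), A-B(d=50)
numerator = 150 * 150 * 50 = 1125000
denominator = 10 * 2 * 50 = 1000
card(S) = 1125000 / 1000 = 1125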